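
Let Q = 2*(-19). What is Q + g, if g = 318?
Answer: 280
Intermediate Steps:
Q = -38
Q + g = -38 + 318 = 280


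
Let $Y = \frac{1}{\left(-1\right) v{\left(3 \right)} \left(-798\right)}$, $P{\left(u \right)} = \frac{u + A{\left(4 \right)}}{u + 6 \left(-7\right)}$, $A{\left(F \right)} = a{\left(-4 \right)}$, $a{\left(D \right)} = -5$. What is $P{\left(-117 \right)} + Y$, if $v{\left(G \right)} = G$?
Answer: $\frac{97409}{126882} \approx 0.76771$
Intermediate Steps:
$A{\left(F \right)} = -5$
$P{\left(u \right)} = \frac{-5 + u}{-42 + u}$ ($P{\left(u \right)} = \frac{u - 5}{u + 6 \left(-7\right)} = \frac{-5 + u}{u - 42} = \frac{-5 + u}{-42 + u}$)
$Y = \frac{1}{2394}$ ($Y = \frac{1}{\left(-1\right) 3 \left(-798\right)} = \frac{1}{\left(-1\right) \left(-2394\right)} = \frac{1}{2394} \approx 0.00041771$)
$P{\left(-117 \right)} + Y = \frac{-5 - 117}{-42 - 117} + \frac{1}{2394} = \frac{1}{-159} \left(-122\right) + \frac{1}{2394} = \left(- \frac{1}{159}\right) \left(-122\right) + \frac{1}{2394} = \frac{122}{159} + \frac{1}{2394} = \frac{97409}{126882}$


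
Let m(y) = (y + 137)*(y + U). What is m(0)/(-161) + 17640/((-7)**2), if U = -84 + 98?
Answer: 8006/23 ≈ 348.09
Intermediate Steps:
U = 14
m(y) = (14 + y)*(137 + y) (m(y) = (y + 137)*(y + 14) = (137 + y)*(14 + y) = (14 + y)*(137 + y))
m(0)/(-161) + 17640/((-7)**2) = (1918 + 0**2 + 151*0)/(-161) + 17640/((-7)**2) = (1918 + 0 + 0)*(-1/161) + 17640/49 = 1918*(-1/161) + 17640*(1/49) = -274/23 + 360 = 8006/23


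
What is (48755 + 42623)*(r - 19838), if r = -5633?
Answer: -2327489038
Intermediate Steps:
(48755 + 42623)*(r - 19838) = (48755 + 42623)*(-5633 - 19838) = 91378*(-25471) = -2327489038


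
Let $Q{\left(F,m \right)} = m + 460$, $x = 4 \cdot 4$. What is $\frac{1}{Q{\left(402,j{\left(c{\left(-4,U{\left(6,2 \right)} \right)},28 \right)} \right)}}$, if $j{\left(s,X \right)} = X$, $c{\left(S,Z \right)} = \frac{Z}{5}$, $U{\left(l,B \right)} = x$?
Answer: $\frac{1}{488} \approx 0.0020492$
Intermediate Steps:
$x = 16$
$U{\left(l,B \right)} = 16$
$c{\left(S,Z \right)} = \frac{Z}{5}$ ($c{\left(S,Z \right)} = Z \frac{1}{5} = \frac{Z}{5}$)
$Q{\left(F,m \right)} = 460 + m$
$\frac{1}{Q{\left(402,j{\left(c{\left(-4,U{\left(6,2 \right)} \right)},28 \right)} \right)}} = \frac{1}{460 + 28} = \frac{1}{488}$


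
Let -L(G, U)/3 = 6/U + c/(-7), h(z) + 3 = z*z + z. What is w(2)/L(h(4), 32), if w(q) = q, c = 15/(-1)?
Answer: -224/783 ≈ -0.28608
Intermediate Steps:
c = -15 (c = 15*(-1) = -15)
h(z) = -3 + z + z² (h(z) = -3 + (z*z + z) = -3 + (z² + z) = -3 + (z + z²) = -3 + z + z²)
L(G, U) = -45/7 - 18/U (L(G, U) = -3*(6/U - 15/(-7)) = -3*(6/U - 15*(-⅐)) = -3*(6/U + 15/7) = -3*(15/7 + 6/U) = -45/7 - 18/U)
w(2)/L(h(4), 32) = 2/(-45/7 - 18/32) = 2/(-45/7 - 18*1/32) = 2/(-45/7 - 9/16) = 2/(-783/112) = 2*(-112/783) = -224/783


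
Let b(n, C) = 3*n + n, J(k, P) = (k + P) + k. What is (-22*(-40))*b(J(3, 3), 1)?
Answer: 31680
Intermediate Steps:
J(k, P) = P + 2*k (J(k, P) = (P + k) + k = P + 2*k)
b(n, C) = 4*n
(-22*(-40))*b(J(3, 3), 1) = (-22*(-40))*(4*(3 + 2*3)) = 880*(4*(3 + 6)) = 880*(4*9) = 880*36 = 31680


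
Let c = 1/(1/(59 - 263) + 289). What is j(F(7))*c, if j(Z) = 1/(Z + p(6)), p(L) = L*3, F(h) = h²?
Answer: 204/3949985 ≈ 5.1646e-5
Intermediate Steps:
p(L) = 3*L
c = 204/58955 (c = 1/(1/(-204) + 289) = 1/(-1/204 + 289) = 1/(58955/204) = 204/58955 ≈ 0.0034603)
j(Z) = 1/(18 + Z) (j(Z) = 1/(Z + 3*6) = 1/(Z + 18) = 1/(18 + Z))
j(F(7))*c = (204/58955)/(18 + 7²) = (204/58955)/(18 + 49) = (204/58955)/67 = (1/67)*(204/58955) = 204/3949985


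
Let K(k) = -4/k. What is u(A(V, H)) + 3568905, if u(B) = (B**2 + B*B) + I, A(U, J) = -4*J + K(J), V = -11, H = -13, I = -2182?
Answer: 603700987/169 ≈ 3.5722e+6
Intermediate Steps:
A(U, J) = -4*J - 4/J
u(B) = -2182 + 2*B**2 (u(B) = (B**2 + B*B) - 2182 = (B**2 + B**2) - 2182 = 2*B**2 - 2182 = -2182 + 2*B**2)
u(A(V, H)) + 3568905 = (-2182 + 2*(-4*(-13) - 4/(-13))**2) + 3568905 = (-2182 + 2*(52 - 4*(-1/13))**2) + 3568905 = (-2182 + 2*(52 + 4/13)**2) + 3568905 = (-2182 + 2*(680/13)**2) + 3568905 = (-2182 + 2*(462400/169)) + 3568905 = (-2182 + 924800/169) + 3568905 = 556042/169 + 3568905 = 603700987/169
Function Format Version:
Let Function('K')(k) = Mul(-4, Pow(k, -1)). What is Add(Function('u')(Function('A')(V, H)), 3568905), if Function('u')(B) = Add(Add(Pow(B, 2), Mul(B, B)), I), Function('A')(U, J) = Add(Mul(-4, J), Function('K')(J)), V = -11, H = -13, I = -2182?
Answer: Rational(603700987, 169) ≈ 3.5722e+6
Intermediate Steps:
Function('A')(U, J) = Add(Mul(-4, J), Mul(-4, Pow(J, -1)))
Function('u')(B) = Add(-2182, Mul(2, Pow(B, 2))) (Function('u')(B) = Add(Add(Pow(B, 2), Mul(B, B)), -2182) = Add(Add(Pow(B, 2), Pow(B, 2)), -2182) = Add(Mul(2, Pow(B, 2)), -2182) = Add(-2182, Mul(2, Pow(B, 2))))
Add(Function('u')(Function('A')(V, H)), 3568905) = Add(Add(-2182, Mul(2, Pow(Add(Mul(-4, -13), Mul(-4, Pow(-13, -1))), 2))), 3568905) = Add(Add(-2182, Mul(2, Pow(Add(52, Mul(-4, Rational(-1, 13))), 2))), 3568905) = Add(Add(-2182, Mul(2, Pow(Add(52, Rational(4, 13)), 2))), 3568905) = Add(Add(-2182, Mul(2, Pow(Rational(680, 13), 2))), 3568905) = Add(Add(-2182, Mul(2, Rational(462400, 169))), 3568905) = Add(Add(-2182, Rational(924800, 169)), 3568905) = Add(Rational(556042, 169), 3568905) = Rational(603700987, 169)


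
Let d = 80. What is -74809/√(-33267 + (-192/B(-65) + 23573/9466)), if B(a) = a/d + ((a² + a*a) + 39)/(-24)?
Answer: 74809*I*√863123724312456000394/5358257185777 ≈ 410.17*I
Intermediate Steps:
B(a) = -13/8 - a²/12 + a/80 (B(a) = a/80 + ((a² + a*a) + 39)/(-24) = a*(1/80) + ((a² + a²) + 39)*(-1/24) = a/80 + (2*a² + 39)*(-1/24) = a/80 + (39 + 2*a²)*(-1/24) = a/80 + (-13/8 - a²/12) = -13/8 - a²/12 + a/80)
-74809/√(-33267 + (-192/B(-65) + 23573/9466)) = -74809/√(-33267 + (-192/(-13/8 - 1/12*(-65)² + (1/80)*(-65)) + 23573/9466)) = -74809/√(-33267 + (-192/(-13/8 - 1/12*4225 - 13/16) + 23573*(1/9466))) = -74809/√(-33267 + (-192/(-13/8 - 4225/12 - 13/16) + 23573/9466)) = -74809/√(-33267 + (-192/(-17017/48) + 23573/9466)) = -74809/√(-33267 + (-192*(-48/17017) + 23573/9466)) = -74809/√(-33267 + (9216/17017 + 23573/9466)) = -74809/√(-33267 + 488380397/161082922) = -74809*(-I*√863123724312456000394/5358257185777) = -(-74809)*I*√863123724312456000394/5358257185777 = 74809*I*√863123724312456000394/5358257185777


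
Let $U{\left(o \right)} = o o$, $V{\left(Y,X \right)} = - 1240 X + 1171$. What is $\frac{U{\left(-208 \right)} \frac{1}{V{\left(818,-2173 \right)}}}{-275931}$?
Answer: $- \frac{43264}{743824713321} \approx -5.8164 \cdot 10^{-8}$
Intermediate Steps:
$V{\left(Y,X \right)} = 1171 - 1240 X$
$U{\left(o \right)} = o^{2}$
$\frac{U{\left(-208 \right)} \frac{1}{V{\left(818,-2173 \right)}}}{-275931} = \frac{\left(-208\right)^{2} \frac{1}{1171 - -2694520}}{-275931} = \frac{43264}{1171 + 2694520} \left(- \frac{1}{275931}\right) = \frac{43264}{2695691} \left(- \frac{1}{275931}\right) = - \frac{43264}{743824713321}$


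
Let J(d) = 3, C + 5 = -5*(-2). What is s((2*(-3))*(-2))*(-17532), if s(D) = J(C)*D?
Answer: -631152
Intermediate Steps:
C = 5 (C = -5 - 5*(-2) = -5 + 10 = 5)
s(D) = 3*D
s((2*(-3))*(-2))*(-17532) = (3*((2*(-3))*(-2)))*(-17532) = (3*(-6*(-2)))*(-17532) = (3*12)*(-17532) = 36*(-17532) = -631152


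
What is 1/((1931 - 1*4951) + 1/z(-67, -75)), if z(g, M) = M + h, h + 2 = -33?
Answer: -110/332201 ≈ -0.00033112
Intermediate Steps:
h = -35 (h = -2 - 33 = -35)
z(g, M) = -35 + M (z(g, M) = M - 35 = -35 + M)
1/((1931 - 1*4951) + 1/z(-67, -75)) = 1/((1931 - 1*4951) + 1/(-35 - 75)) = 1/((1931 - 4951) + 1/(-110)) = 1/(-3020 - 1/110) = 1/(-332201/110) = -110/332201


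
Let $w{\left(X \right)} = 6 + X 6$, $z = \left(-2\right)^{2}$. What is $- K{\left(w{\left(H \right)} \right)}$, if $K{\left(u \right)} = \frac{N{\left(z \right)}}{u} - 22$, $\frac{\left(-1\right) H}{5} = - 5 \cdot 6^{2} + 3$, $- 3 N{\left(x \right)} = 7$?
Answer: $\frac{350863}{15948} \approx 22.0$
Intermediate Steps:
$z = 4$
$N{\left(x \right)} = - \frac{7}{3}$ ($N{\left(x \right)} = \left(- \frac{1}{3}\right) 7 = - \frac{7}{3}$)
$H = 885$ ($H = - 5 \left(- 5 \cdot 6^{2} + 3\right) = - 5 \left(\left(-5\right) 36 + 3\right) = - 5 \left(-180 + 3\right) = \left(-5\right) \left(-177\right) = 885$)
$w{\left(X \right)} = 6 + 6 X$
$K{\left(u \right)} = -22 - \frac{7}{3 u}$ ($K{\left(u \right)} = - \frac{7}{3 u} - 22 = -22 - \frac{7}{3 u}$)
$- K{\left(w{\left(H \right)} \right)} = - (-22 - \frac{7}{3 \left(6 + 6 \cdot 885\right)}) = - (-22 - \frac{7}{3 \left(6 + 5310\right)}) = - (-22 - \frac{7}{3 \cdot 5316}) = - (-22 - \frac{7}{15948}) = \left(-1\right) \left(- \frac{350863}{15948}\right) = \frac{350863}{15948}$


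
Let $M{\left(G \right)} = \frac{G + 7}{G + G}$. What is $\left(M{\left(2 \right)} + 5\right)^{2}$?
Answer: $\frac{841}{16} \approx 52.563$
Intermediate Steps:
$M{\left(G \right)} = \frac{7 + G}{2 G}$
$\left(M{\left(2 \right)} + 5\right)^{2} = \left(\frac{7 + 2}{2 \cdot 2} + 5\right)^{2} = \left(\frac{1}{2} \cdot \frac{1}{2} \cdot 9 + 5\right)^{2} = \left(\frac{9}{4} + 5\right)^{2} = \left(\frac{29}{4}\right)^{2} = \frac{841}{16}$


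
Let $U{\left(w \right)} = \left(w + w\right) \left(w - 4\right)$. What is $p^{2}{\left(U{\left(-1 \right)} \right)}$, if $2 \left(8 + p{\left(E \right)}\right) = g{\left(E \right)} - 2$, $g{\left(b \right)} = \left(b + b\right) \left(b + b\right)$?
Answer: $36481$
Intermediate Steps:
$g{\left(b \right)} = 4 b^{2}$ ($g{\left(b \right)} = 2 b 2 b = 4 b^{2}$)
$U{\left(w \right)} = 2 w \left(-4 + w\right)$
$p{\left(E \right)} = -9 + 2 E^{2}$ ($p{\left(E \right)} = -8 + \frac{4 E^{2} - 2}{2} = -8 + \frac{-2 + 4 E^{2}}{2} = -8 + \left(-1 + 2 E^{2}\right) = -9 + 2 E^{2}$)
$p^{2}{\left(U{\left(-1 \right)} \right)} = \left(-9 + 2 \left(2 \left(-1\right) \left(-4 - 1\right)\right)^{2}\right)^{2} = \left(-9 + 2 \left(2 \left(-1\right) \left(-5\right)\right)^{2}\right)^{2} = \left(-9 + 2 \cdot 10^{2}\right)^{2} = \left(-9 + 2 \cdot 100\right)^{2} = \left(-9 + 200\right)^{2} = 191^{2} = 36481$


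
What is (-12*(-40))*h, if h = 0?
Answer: 0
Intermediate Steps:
(-12*(-40))*h = -12*(-40)*0 = 480*0 = 0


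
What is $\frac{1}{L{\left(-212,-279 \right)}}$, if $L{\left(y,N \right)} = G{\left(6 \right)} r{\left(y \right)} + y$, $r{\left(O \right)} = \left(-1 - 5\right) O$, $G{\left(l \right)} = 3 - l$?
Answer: $- \frac{1}{4028} \approx -0.00024826$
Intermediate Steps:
$r{\left(O \right)} = - 6 O$
$L{\left(y,N \right)} = 19 y$ ($L{\left(y,N \right)} = \left(3 - 6\right) \left(- 6 y\right) + y = - 3 \left(- 6 y\right) + y = 18 y + y = 19 y$)
$\frac{1}{L{\left(-212,-279 \right)}} = \frac{1}{19 \left(-212\right)} = \frac{1}{-4028} = - \frac{1}{4028}$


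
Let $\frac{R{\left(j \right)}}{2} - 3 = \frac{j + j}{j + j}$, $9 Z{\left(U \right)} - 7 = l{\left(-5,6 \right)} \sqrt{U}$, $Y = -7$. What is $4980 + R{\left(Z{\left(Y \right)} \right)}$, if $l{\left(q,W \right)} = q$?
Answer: $4988$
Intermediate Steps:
$Z{\left(U \right)} = \frac{7}{9} - \frac{5 \sqrt{U}}{9}$ ($Z{\left(U \right)} = \frac{7}{9} + \frac{\left(-5\right) \sqrt{U}}{9} = \frac{7}{9} - \frac{5 \sqrt{U}}{9}$)
$R{\left(j \right)} = 8$ ($R{\left(j \right)} = 6 + 2 \frac{j + j}{j + j} = 6 + 2 \frac{2 j}{2 j} = 6 + 2 \cdot 2 j \frac{1}{2 j} = 6 + 2 \cdot 1 = 6 + 2 = 8$)
$4980 + R{\left(Z{\left(Y \right)} \right)} = 4980 + 8 = 4988$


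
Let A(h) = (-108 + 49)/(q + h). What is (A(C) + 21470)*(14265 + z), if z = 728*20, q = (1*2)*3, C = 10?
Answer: 9900263325/16 ≈ 6.1877e+8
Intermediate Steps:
q = 6 (q = 2*3 = 6)
A(h) = -59/(6 + h) (A(h) = (-108 + 49)/(6 + h) = -59/(6 + h))
z = 14560
(A(C) + 21470)*(14265 + z) = (-59/(6 + 10) + 21470)*(14265 + 14560) = (-59/16 + 21470)*28825 = (343461/16)*28825 = 9900263325/16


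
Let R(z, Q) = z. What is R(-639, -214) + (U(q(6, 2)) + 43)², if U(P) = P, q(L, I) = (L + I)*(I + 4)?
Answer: 7642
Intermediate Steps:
q(L, I) = (4 + I)*(I + L) (q(L, I) = (I + L)*(4 + I) = (4 + I)*(I + L))
R(-639, -214) + (U(q(6, 2)) + 43)² = -639 + ((2² + 4*2 + 4*6 + 2*6) + 43)² = -639 + ((4 + 8 + 24 + 12) + 43)² = -639 + (48 + 43)² = -639 + 91² = -639 + 8281 = 7642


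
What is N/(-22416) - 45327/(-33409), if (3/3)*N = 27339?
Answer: 34227127/249632048 ≈ 0.13711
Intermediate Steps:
N = 27339
N/(-22416) - 45327/(-33409) = 27339/(-22416) - 45327/(-33409) = 27339*(-1/22416) - 45327*(-1/33409) = -9113/7472 + 45327/33409 = 34227127/249632048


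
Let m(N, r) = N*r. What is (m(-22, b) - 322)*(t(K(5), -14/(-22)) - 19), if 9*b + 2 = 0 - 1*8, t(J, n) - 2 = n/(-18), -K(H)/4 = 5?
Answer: 4516447/891 ≈ 5069.0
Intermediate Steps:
K(H) = -20 (K(H) = -4*5 = -20)
t(J, n) = 2 - n/18 (t(J, n) = 2 + n/(-18) = 2 + n*(-1/18) = 2 - n/18)
b = -10/9 (b = -2/9 + (0 - 1*8)/9 = -2/9 + (0 - 8)/9 = -2/9 + (⅑)*(-8) = -2/9 - 8/9 = -10/9 ≈ -1.1111)
(m(-22, b) - 322)*(t(K(5), -14/(-22)) - 19) = (-22*(-10/9) - 322)*((2 - (-7)/(9*(-22))) - 19) = (220/9 - 322)*((2 - (-7)*(-1)/(9*22)) - 19) = -2678*((2 - 1/18*7/11) - 19)/9 = -2678*((2 - 7/198) - 19)/9 = -2678*(389/198 - 19)/9 = -2678/9*(-3373/198) = 4516447/891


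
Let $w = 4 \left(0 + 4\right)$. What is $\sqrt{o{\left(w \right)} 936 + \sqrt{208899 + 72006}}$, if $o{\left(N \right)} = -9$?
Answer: $\sqrt{-8424 + \sqrt{280905}} \approx 88.848 i$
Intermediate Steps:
$w = 16$ ($w = 4 \cdot 4 = 16$)
$\sqrt{o{\left(w \right)} 936 + \sqrt{208899 + 72006}} = \sqrt{\left(-9\right) 936 + \sqrt{208899 + 72006}} = \sqrt{-8424 + \sqrt{280905}}$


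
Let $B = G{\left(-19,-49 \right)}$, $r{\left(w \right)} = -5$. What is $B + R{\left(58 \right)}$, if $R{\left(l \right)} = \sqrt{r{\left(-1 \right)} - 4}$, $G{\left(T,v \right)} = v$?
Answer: $-49 + 3 i \approx -49.0 + 3.0 i$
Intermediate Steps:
$B = -49$
$R{\left(l \right)} = 3 i$ ($R{\left(l \right)} = \sqrt{-5 - 4} = \sqrt{-9} = 3 i$)
$B + R{\left(58 \right)} = -49 + 3 i$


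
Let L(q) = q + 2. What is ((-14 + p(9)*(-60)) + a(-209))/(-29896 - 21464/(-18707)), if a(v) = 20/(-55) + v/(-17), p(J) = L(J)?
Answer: 772019183/34859480832 ≈ 0.022147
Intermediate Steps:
L(q) = 2 + q
p(J) = 2 + J
a(v) = -4/11 - v/17 (a(v) = 20*(-1/55) + v*(-1/17) = -4/11 - v/17)
((-14 + p(9)*(-60)) + a(-209))/(-29896 - 21464/(-18707)) = ((-14 + (2 + 9)*(-60)) + (-4/11 - 1/17*(-209)))/(-29896 - 21464/(-18707)) = ((-14 + 11*(-60)) + (-4/11 + 209/17))/(-29896 - 21464*(-1/18707)) = ((-14 - 660) + 2231/187)/(-29896 + 21464/18707) = (-674 + 2231/187)/(-559243008/18707) = -123807/187*(-18707/559243008) = 772019183/34859480832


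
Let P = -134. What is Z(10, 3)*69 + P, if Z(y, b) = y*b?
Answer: 1936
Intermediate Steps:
Z(y, b) = b*y
Z(10, 3)*69 + P = (3*10)*69 - 134 = 30*69 - 134 = 2070 - 134 = 1936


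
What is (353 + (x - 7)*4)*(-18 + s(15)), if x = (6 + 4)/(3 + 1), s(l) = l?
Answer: -1005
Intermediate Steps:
x = 5/2 (x = 10/4 = 10*(1/4) = 5/2 ≈ 2.5000)
(353 + (x - 7)*4)*(-18 + s(15)) = (353 + (5/2 - 7)*4)*(-18 + 15) = (353 - 9/2*4)*(-3) = (353 - 18)*(-3) = 335*(-3) = -1005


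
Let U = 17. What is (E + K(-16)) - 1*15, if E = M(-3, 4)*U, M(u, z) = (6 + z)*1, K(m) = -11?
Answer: 144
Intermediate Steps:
M(u, z) = 6 + z
E = 170 (E = (6 + 4)*17 = 10*17 = 170)
(E + K(-16)) - 1*15 = (170 - 11) - 1*15 = 159 - 15 = 144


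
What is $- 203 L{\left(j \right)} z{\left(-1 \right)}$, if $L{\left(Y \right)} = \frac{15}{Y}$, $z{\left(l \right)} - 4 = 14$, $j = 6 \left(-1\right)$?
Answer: $9135$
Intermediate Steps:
$j = -6$
$z{\left(l \right)} = 18$ ($z{\left(l \right)} = 4 + 14 = 18$)
$- 203 L{\left(j \right)} z{\left(-1 \right)} = - 203 \frac{15}{-6} \cdot 18 = - 203 \cdot 15 \left(- \frac{1}{6}\right) 18 = \left(-203\right) \left(- \frac{5}{2}\right) 18 = \frac{1015}{2} \cdot 18 = 9135$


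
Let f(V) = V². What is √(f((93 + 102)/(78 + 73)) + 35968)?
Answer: √820144393/151 ≈ 189.66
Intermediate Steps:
√(f((93 + 102)/(78 + 73)) + 35968) = √(((93 + 102)/(78 + 73))² + 35968) = √((195/151)² + 35968) = √(38025/22801 + 35968) = √(820144393/22801) = √820144393/151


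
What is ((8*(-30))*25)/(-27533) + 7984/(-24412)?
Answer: -18337868/168033899 ≈ -0.10913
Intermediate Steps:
((8*(-30))*25)/(-27533) + 7984/(-24412) = -240*25*(-1/27533) + 7984*(-1/24412) = -6000*(-1/27533) - 1996/6103 = 6000/27533 - 1996/6103 = -18337868/168033899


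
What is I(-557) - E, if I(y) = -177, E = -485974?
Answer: 485797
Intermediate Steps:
I(-557) - E = -177 - 1*(-485974) = -177 + 485974 = 485797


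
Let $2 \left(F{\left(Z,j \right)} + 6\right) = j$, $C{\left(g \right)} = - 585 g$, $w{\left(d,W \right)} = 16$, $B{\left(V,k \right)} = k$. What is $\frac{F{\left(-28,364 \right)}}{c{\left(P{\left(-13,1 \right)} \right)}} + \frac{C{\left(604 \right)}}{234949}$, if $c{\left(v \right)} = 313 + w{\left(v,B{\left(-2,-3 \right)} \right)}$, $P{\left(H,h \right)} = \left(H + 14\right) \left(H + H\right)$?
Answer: $- \frac{5761372}{5946017} \approx -0.96895$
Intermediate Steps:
$P{\left(H,h \right)} = 2 H \left(14 + H\right)$ ($P{\left(H,h \right)} = \left(14 + H\right) 2 H = 2 H \left(14 + H\right)$)
$F{\left(Z,j \right)} = -6 + \frac{j}{2}$
$c{\left(v \right)} = 329$ ($c{\left(v \right)} = 313 + 16 = 329$)
$\frac{F{\left(-28,364 \right)}}{c{\left(P{\left(-13,1 \right)} \right)}} + \frac{C{\left(604 \right)}}{234949} = \frac{-6 + \frac{1}{2} \cdot 364}{329} + \frac{\left(-585\right) 604}{234949} = \left(-6 + 182\right) \frac{1}{329} - \frac{27180}{18073} = 176 \cdot \frac{1}{329} - \frac{27180}{18073} = \frac{176}{329} - \frac{27180}{18073} = - \frac{5761372}{5946017}$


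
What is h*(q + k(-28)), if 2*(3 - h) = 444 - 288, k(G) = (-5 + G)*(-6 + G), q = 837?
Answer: -146925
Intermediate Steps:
k(G) = (-6 + G)*(-5 + G)
h = -75 (h = 3 - (444 - 288)/2 = 3 - 1/2*156 = 3 - 78 = -75)
h*(q + k(-28)) = -75*(837 + (30 + (-28)**2 - 11*(-28))) = -75*(837 + (30 + 784 + 308)) = -75*(837 + 1122) = -75*1959 = -146925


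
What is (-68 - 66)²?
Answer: 17956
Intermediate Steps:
(-68 - 66)² = (-134)² = 17956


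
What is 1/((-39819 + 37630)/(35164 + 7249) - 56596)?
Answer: -42413/2400408337 ≈ -1.7669e-5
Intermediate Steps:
1/((-39819 + 37630)/(35164 + 7249) - 56596) = 1/(-2189/42413 - 56596) = 1/(-2400408337/42413) = -42413/2400408337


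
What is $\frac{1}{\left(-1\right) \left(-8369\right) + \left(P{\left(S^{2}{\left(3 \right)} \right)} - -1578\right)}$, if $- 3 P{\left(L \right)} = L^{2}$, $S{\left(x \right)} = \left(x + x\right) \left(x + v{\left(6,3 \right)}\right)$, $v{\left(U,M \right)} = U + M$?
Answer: $- \frac{1}{8948005} \approx -1.1176 \cdot 10^{-7}$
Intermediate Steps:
$v{\left(U,M \right)} = M + U$
$S{\left(x \right)} = 2 x \left(9 + x\right)$ ($S{\left(x \right)} = \left(x + x\right) \left(x + \left(3 + 6\right)\right) = 2 x \left(x + 9\right) = 2 x \left(9 + x\right)$)
$P{\left(L \right)} = - \frac{L^{2}}{3}$
$\frac{1}{\left(-1\right) \left(-8369\right) + \left(P{\left(S^{2}{\left(3 \right)} \right)} - -1578\right)} = \frac{1}{\left(-1\right) \left(-8369\right) - \left(-1578 + \frac{\left(\left(2 \cdot 3 \left(9 + 3\right)\right)^{2}\right)^{2}}{3}\right)} = \frac{1}{8369 + \left(- \frac{\left(\left(2 \cdot 3 \cdot 12\right)^{2}\right)^{2}}{3} + 1578\right)} = \frac{1}{8369 + \left(- \frac{\left(72^{2}\right)^{2}}{3} + 1578\right)} = \frac{1}{8369 + \left(- \frac{5184^{2}}{3} + 1578\right)} = \frac{1}{8369 + \left(\left(- \frac{1}{3}\right) 26873856 + 1578\right)} = \frac{1}{8369 + \left(-8957952 + 1578\right)} = \frac{1}{8369 - 8956374} = \frac{1}{-8948005} = - \frac{1}{8948005}$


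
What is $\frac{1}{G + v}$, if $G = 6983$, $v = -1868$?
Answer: $\frac{1}{5115} \approx 0.0001955$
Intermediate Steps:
$\frac{1}{G + v} = \frac{1}{6983 - 1868} = \frac{1}{5115}$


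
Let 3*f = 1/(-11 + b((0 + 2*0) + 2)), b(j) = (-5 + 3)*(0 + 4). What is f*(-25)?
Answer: 25/57 ≈ 0.43860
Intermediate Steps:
b(j) = -8 (b(j) = -2*4 = -8)
f = -1/57 (f = 1/(3*(-11 - 8)) = (1/3)/(-19) = (1/3)*(-1/19) = -1/57 ≈ -0.017544)
f*(-25) = -1/57*(-25) = 25/57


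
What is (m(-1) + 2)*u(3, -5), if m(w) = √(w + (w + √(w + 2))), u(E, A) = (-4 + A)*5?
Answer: -90 - 45*I ≈ -90.0 - 45.0*I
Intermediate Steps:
u(E, A) = -20 + 5*A
m(w) = √(√(2 + w) + 2*w) (m(w) = √(w + (w + √(2 + w))) = √(√(2 + w) + 2*w))
(m(-1) + 2)*u(3, -5) = (√(√(2 - 1) + 2*(-1)) + 2)*(-20 + 5*(-5)) = (√(√1 - 2) + 2)*(-20 - 25) = (√(1 - 2) + 2)*(-45) = (√(-1) + 2)*(-45) = (I + 2)*(-45) = (2 + I)*(-45) = -90 - 45*I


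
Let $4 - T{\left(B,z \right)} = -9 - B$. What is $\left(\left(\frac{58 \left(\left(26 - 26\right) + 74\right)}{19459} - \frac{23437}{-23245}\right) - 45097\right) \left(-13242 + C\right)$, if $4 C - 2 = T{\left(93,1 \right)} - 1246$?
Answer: $\frac{9514222982407442}{15597395} \approx 6.0999 \cdot 10^{8}$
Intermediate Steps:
$T{\left(B,z \right)} = 13 + B$ ($T{\left(B,z \right)} = 4 - \left(-9 - B\right) = 4 + \left(9 + B\right) = 13 + B$)
$C = - \frac{569}{2}$ ($C = \frac{1}{2} + \frac{\left(13 + 93\right) - 1246}{4} = \frac{1}{2} + \frac{106 - 1246}{4} = \frac{1}{2} + \frac{1}{4} \left(-1140\right) = \frac{1}{2} - 285 = - \frac{569}{2} \approx -284.5$)
$\left(\left(\frac{58 \left(\left(26 - 26\right) + 74\right)}{19459} - \frac{23437}{-23245}\right) - 45097\right) \left(-13242 + C\right) = \left(\left(\frac{58 \left(\left(26 - 26\right) + 74\right)}{19459} - \frac{23437}{-23245}\right) - 45097\right) \left(-13242 - \frac{569}{2}\right) = \left(\left(58 \left(\left(26 - 26\right) + 74\right) \frac{1}{19459} - - \frac{23437}{23245}\right) - 45097\right) \left(- \frac{27053}{2}\right) = \left(\left(58 \left(0 + 74\right) \frac{1}{19459} + \frac{23437}{23245}\right) - 45097\right) \left(- \frac{27053}{2}\right) = \left(\left(58 \cdot 74 \cdot \frac{1}{19459} + \frac{23437}{23245}\right) - 45097\right) \left(- \frac{27053}{2}\right) = \left(\left(4292 \cdot \frac{1}{19459} + \frac{23437}{23245}\right) - 45097\right) \left(- \frac{27053}{2}\right) = \left(\left(\frac{148}{671} + \frac{23437}{23245}\right) - 45097\right) \left(- \frac{27053}{2}\right) = \left(\frac{19166487}{15597395} - 45097\right) \left(- \frac{27053}{2}\right) = \left(- \frac{703376555828}{15597395}\right) \left(- \frac{27053}{2}\right) = \frac{9514222982407442}{15597395}$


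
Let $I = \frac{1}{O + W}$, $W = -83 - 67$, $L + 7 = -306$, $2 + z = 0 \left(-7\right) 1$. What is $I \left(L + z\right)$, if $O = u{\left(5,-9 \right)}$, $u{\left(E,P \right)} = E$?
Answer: $\frac{63}{29} \approx 2.1724$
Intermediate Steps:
$O = 5$
$z = -2$ ($z = -2 + 0 \left(-7\right) 1 = -2 + 0 \cdot 1 = -2 + 0 = -2$)
$L = -313$ ($L = -7 - 306 = -313$)
$W = -150$
$I = - \frac{1}{145}$ ($I = \frac{1}{5 - 150} = \frac{1}{-145} = - \frac{1}{145} \approx -0.0068966$)
$I \left(L + z\right) = - \frac{-313 - 2}{145} = \left(- \frac{1}{145}\right) \left(-315\right) = \frac{63}{29}$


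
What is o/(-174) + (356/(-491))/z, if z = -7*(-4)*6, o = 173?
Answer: -298591/299019 ≈ -0.99857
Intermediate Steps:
z = 168 (z = 28*6 = 168)
o/(-174) + (356/(-491))/z = 173/(-174) + (356/(-491))/168 = 173*(-1/174) + (356*(-1/491))*(1/168) = -173/174 - 356/491*1/168 = -173/174 - 89/20622 = -298591/299019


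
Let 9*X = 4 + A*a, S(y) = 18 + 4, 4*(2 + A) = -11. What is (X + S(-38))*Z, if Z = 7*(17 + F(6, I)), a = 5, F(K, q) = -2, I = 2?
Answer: 24955/12 ≈ 2079.6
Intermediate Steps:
A = -19/4 (A = -2 + (¼)*(-11) = -2 - 11/4 = -19/4 ≈ -4.7500)
S(y) = 22
Z = 105 (Z = 7*(17 - 2) = 7*15 = 105)
X = -79/36 (X = (4 - 19/4*5)/9 = (4 - 95/4)/9 = (⅑)*(-79/4) = -79/36 ≈ -2.1944)
(X + S(-38))*Z = (-79/36 + 22)*105 = (713/36)*105 = 24955/12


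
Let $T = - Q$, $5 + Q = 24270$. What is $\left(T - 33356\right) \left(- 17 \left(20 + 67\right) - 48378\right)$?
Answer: $2872810197$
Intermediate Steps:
$Q = 24265$ ($Q = -5 + 24270 = 24265$)
$T = -24265$ ($T = \left(-1\right) 24265 = -24265$)
$\left(T - 33356\right) \left(- 17 \left(20 + 67\right) - 48378\right) = \left(-24265 - 33356\right) \left(- 17 \left(20 + 67\right) - 48378\right) = - 57621 \left(\left(-17\right) 87 - 48378\right) = - 57621 \left(-1479 - 48378\right) = \left(-57621\right) \left(-49857\right) = 2872810197$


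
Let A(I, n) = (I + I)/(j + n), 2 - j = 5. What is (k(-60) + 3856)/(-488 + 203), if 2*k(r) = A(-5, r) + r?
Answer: -241043/17955 ≈ -13.425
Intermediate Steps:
j = -3 (j = 2 - 1*5 = 2 - 5 = -3)
A(I, n) = 2*I/(-3 + n) (A(I, n) = (I + I)/(-3 + n) = (2*I)/(-3 + n) = 2*I/(-3 + n))
k(r) = r/2 - 5/(-3 + r) (k(r) = (2*(-5)/(-3 + r) + r)/2 = (-10/(-3 + r) + r)/2 = (r - 10/(-3 + r))/2 = r/2 - 5/(-3 + r))
(k(-60) + 3856)/(-488 + 203) = ((-10 - 60*(-3 - 60))/(2*(-3 - 60)) + 3856)/(-488 + 203) = ((½)*(-10 - 60*(-63))/(-63) + 3856)/(-285) = ((½)*(-1/63)*(-10 + 3780) + 3856)*(-1/285) = ((½)*(-1/63)*3770 + 3856)*(-1/285) = (-1885/63 + 3856)*(-1/285) = (241043/63)*(-1/285) = -241043/17955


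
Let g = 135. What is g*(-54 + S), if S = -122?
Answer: -23760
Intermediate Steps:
g*(-54 + S) = 135*(-54 - 122) = 135*(-176) = -23760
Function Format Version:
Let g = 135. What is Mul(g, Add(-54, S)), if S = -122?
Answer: -23760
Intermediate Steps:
Mul(g, Add(-54, S)) = Mul(135, Add(-54, -122)) = Mul(135, -176) = -23760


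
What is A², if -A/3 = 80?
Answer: 57600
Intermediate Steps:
A = -240 (A = -3*80 = -240)
A² = (-240)² = 57600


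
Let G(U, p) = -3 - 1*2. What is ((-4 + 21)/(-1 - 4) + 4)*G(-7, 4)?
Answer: -3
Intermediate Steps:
G(U, p) = -5 (G(U, p) = -3 - 2 = -5)
((-4 + 21)/(-1 - 4) + 4)*G(-7, 4) = ((-4 + 21)/(-1 - 4) + 4)*(-5) = (17/(-5) + 4)*(-5) = (17*(-1/5) + 4)*(-5) = (-17/5 + 4)*(-5) = (3/5)*(-5) = -3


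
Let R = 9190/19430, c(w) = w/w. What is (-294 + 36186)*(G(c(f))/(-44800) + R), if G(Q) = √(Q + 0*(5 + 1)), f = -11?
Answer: 369411743061/21761600 ≈ 16975.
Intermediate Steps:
c(w) = 1
G(Q) = √Q (G(Q) = √(Q + 0*6) = √(Q + 0) = √Q)
R = 919/1943 (R = 9190*(1/19430) = 919/1943 ≈ 0.47298)
(-294 + 36186)*(G(c(f))/(-44800) + R) = (-294 + 36186)*(√1/(-44800) + 919/1943) = 35892*(1*(-1/44800) + 919/1943) = 35892*(-1/44800 + 919/1943) = 35892*(41169257/87046400) = 369411743061/21761600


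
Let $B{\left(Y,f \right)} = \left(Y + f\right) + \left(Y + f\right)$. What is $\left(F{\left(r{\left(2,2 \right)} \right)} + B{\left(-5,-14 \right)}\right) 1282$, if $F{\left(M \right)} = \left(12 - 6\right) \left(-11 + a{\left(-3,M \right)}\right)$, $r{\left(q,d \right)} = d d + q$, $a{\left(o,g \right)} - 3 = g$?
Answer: $-64100$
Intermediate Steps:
$a{\left(o,g \right)} = 3 + g$
$r{\left(q,d \right)} = q + d^{2}$ ($r{\left(q,d \right)} = d^{2} + q = q + d^{2}$)
$B{\left(Y,f \right)} = 2 Y + 2 f$
$F{\left(M \right)} = -48 + 6 M$ ($F{\left(M \right)} = \left(12 - 6\right) \left(-11 + \left(3 + M\right)\right) = 6 \left(-8 + M\right) = -48 + 6 M$)
$\left(F{\left(r{\left(2,2 \right)} \right)} + B{\left(-5,-14 \right)}\right) 1282 = \left(\left(-48 + 6 \left(2 + 2^{2}\right)\right) + \left(2 \left(-5\right) + 2 \left(-14\right)\right)\right) 1282 = \left(\left(-48 + 6 \left(2 + 4\right)\right) - 38\right) 1282 = \left(\left(-48 + 6 \cdot 6\right) - 38\right) 1282 = \left(\left(-48 + 36\right) - 38\right) 1282 = \left(-12 - 38\right) 1282 = \left(-50\right) 1282 = -64100$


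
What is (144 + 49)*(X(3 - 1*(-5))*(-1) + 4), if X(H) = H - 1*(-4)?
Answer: -1544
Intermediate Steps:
X(H) = 4 + H (X(H) = H + 4 = 4 + H)
(144 + 49)*(X(3 - 1*(-5))*(-1) + 4) = (144 + 49)*((4 + (3 - 1*(-5)))*(-1) + 4) = 193*((4 + (3 + 5))*(-1) + 4) = 193*((4 + 8)*(-1) + 4) = 193*(12*(-1) + 4) = 193*(-12 + 4) = 193*(-8) = -1544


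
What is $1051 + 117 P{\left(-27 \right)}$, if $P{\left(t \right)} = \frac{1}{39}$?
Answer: $1054$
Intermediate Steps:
$P{\left(t \right)} = \frac{1}{39}$
$1051 + 117 P{\left(-27 \right)} = 1051 + 117 \cdot \frac{1}{39} = 1051 + 3 = 1054$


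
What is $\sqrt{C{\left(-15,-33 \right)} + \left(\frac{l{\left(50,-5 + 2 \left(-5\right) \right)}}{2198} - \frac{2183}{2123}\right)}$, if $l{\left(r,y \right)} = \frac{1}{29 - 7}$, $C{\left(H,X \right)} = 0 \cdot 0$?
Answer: $\frac{5 i \sqrt{895592324627}}{4666354} \approx 1.014 i$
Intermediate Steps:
$C{\left(H,X \right)} = 0$
$l{\left(r,y \right)} = \frac{1}{22}$
$\sqrt{C{\left(-15,-33 \right)} + \left(\frac{l{\left(50,-5 + 2 \left(-5\right) \right)}}{2198} - \frac{2183}{2123}\right)} = \sqrt{0 + \left(\frac{1}{22 \cdot 2198} - \frac{2183}{2123}\right)} = \sqrt{0 + \left(\frac{1}{22} \cdot \frac{1}{2198} - \frac{2183}{2123}\right)} = \sqrt{0 + \left(\frac{1}{48356} - \frac{2183}{2123}\right)} = \sqrt{0 - \frac{9596275}{9332708}} = \sqrt{- \frac{9596275}{9332708}} = \frac{5 i \sqrt{895592324627}}{4666354}$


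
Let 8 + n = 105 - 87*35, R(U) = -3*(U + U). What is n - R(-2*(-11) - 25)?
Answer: -2966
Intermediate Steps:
R(U) = -6*U
n = -2948 (n = -8 + (105 - 87*35) = -8 + (105 - 3045) = -8 - 2940 = -2948)
n - R(-2*(-11) - 25) = -2948 - (-6)*(-2*(-11) - 25) = -2948 - (-6)*(22 - 25) = -2948 - (-6)*(-3) = -2948 - 1*18 = -2948 - 18 = -2966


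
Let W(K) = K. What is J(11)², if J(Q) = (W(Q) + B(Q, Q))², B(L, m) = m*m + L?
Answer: 418161601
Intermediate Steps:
B(L, m) = L + m² (B(L, m) = m² + L = L + m²)
J(Q) = (Q² + 2*Q)² (J(Q) = (Q + (Q + Q²))² = (Q² + 2*Q)²)
J(11)² = (11²*(2 + 11)²)² = (121*13²)² = (121*169)² = 20449² = 418161601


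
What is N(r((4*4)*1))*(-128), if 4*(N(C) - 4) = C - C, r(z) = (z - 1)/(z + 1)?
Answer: -512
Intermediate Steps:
r(z) = (-1 + z)/(1 + z)
N(C) = 4 (N(C) = 4 + (C - C)/4 = 4 + (1/4)*0 = 4 + 0 = 4)
N(r((4*4)*1))*(-128) = 4*(-128) = -512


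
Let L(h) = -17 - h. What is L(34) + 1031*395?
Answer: 407194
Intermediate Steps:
L(34) + 1031*395 = (-17 - 1*34) + 1031*395 = (-17 - 34) + 407245 = -51 + 407245 = 407194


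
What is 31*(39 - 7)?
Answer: 992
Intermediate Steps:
31*(39 - 7) = 31*32 = 992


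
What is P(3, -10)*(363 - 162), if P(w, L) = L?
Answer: -2010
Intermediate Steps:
P(3, -10)*(363 - 162) = -10*(363 - 162) = -10*201 = -2010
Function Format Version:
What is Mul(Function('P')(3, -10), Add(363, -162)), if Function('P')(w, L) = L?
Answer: -2010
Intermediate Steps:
Mul(Function('P')(3, -10), Add(363, -162)) = Mul(-10, Add(363, -162)) = Mul(-10, 201) = -2010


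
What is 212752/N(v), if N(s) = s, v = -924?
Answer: -53188/231 ≈ -230.25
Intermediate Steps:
212752/N(v) = 212752/(-924) = 212752*(-1/924) = -53188/231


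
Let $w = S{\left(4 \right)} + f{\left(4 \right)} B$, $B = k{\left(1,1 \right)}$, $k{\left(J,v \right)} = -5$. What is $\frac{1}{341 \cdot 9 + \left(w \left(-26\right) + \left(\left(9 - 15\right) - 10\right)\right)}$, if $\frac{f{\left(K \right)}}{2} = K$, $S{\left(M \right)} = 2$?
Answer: $\frac{1}{4041} \approx 0.00024746$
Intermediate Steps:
$f{\left(K \right)} = 2 K$
$B = -5$
$w = -38$ ($w = 2 + 2 \cdot 4 \left(-5\right) = 2 + 8 \left(-5\right) = 2 - 40 = -38$)
$\frac{1}{341 \cdot 9 + \left(w \left(-26\right) + \left(\left(9 - 15\right) - 10\right)\right)} = \frac{1}{341 \cdot 9 + \left(\left(-38\right) \left(-26\right) + \left(\left(9 - 15\right) - 10\right)\right)} = \frac{1}{3069 + \left(988 - 16\right)} = \frac{1}{3069 + 972} = \frac{1}{4041}$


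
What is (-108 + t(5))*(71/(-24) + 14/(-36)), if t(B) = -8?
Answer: 6989/18 ≈ 388.28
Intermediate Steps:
(-108 + t(5))*(71/(-24) + 14/(-36)) = (-108 - 8)*(71/(-24) + 14/(-36)) = -116*(71*(-1/24) + 14*(-1/36)) = -116*(-71/24 - 7/18) = -116*(-241/72) = 6989/18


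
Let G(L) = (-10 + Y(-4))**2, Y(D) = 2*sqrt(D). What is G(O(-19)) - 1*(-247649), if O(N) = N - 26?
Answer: 247733 - 80*I ≈ 2.4773e+5 - 80.0*I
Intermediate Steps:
O(N) = -26 + N
G(L) = (-10 + 4*I)**2 (G(L) = (-10 + 2*sqrt(-4))**2 = (-10 + 2*(2*I))**2 = (-10 + 4*I)**2)
G(O(-19)) - 1*(-247649) = (84 - 80*I) - 1*(-247649) = (84 - 80*I) + 247649 = 247733 - 80*I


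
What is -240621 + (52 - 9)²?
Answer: -238772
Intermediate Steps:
-240621 + (52 - 9)² = -240621 + 43² = -240621 + 1849 = -238772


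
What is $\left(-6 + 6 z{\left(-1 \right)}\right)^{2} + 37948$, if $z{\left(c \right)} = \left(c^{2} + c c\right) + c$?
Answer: $37948$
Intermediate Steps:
$z{\left(c \right)} = c + 2 c^{2}$ ($z{\left(c \right)} = \left(c^{2} + c^{2}\right) + c = 2 c^{2} + c = c + 2 c^{2}$)
$\left(-6 + 6 z{\left(-1 \right)}\right)^{2} + 37948 = \left(-6 + 6 \left(- (1 + 2 \left(-1\right))\right)\right)^{2} + 37948 = \left(-6 + 6 \left(- (1 - 2)\right)\right)^{2} + 37948 = \left(-6 + 6 \left(\left(-1\right) \left(-1\right)\right)\right)^{2} + 37948 = \left(-6 + 6 \cdot 1\right)^{2} + 37948 = \left(-6 + 6\right)^{2} + 37948 = 0^{2} + 37948 = 0 + 37948 = 37948$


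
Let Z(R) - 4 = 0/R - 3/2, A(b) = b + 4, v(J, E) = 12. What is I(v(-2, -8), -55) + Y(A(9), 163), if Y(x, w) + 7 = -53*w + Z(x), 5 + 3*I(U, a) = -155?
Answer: -52181/6 ≈ -8696.8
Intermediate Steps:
I(U, a) = -160/3 (I(U, a) = -5/3 + (1/3)*(-155) = -5/3 - 155/3 = -160/3)
A(b) = 4 + b
Z(R) = 5/2 (Z(R) = 4 + (0/R - 3/2) = 4 + (0 - 3*1/2) = 4 + (0 - 3/2) = 4 - 3/2 = 5/2)
Y(x, w) = -9/2 - 53*w (Y(x, w) = -7 + (-53*w + 5/2) = -7 + (5/2 - 53*w) = -9/2 - 53*w)
I(v(-2, -8), -55) + Y(A(9), 163) = -160/3 + (-9/2 - 53*163) = -160/3 + (-9/2 - 8639) = -160/3 - 17287/2 = -52181/6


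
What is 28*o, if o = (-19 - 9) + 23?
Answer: -140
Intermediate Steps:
o = -5 (o = -28 + 23 = -5)
28*o = 28*(-5) = -140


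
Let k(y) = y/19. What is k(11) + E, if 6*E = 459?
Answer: 2929/38 ≈ 77.079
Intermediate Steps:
k(y) = y/19 (k(y) = y*(1/19) = y/19)
E = 153/2 (E = (⅙)*459 = 153/2 ≈ 76.500)
k(11) + E = (1/19)*11 + 153/2 = 11/19 + 153/2 = 2929/38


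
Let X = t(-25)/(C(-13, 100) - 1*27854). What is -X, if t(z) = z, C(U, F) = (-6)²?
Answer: -25/27818 ≈ -0.00089870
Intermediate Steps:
C(U, F) = 36
X = 25/27818 (X = -25/(36 - 1*27854) = -25/(36 - 27854) = -25/(-27818) = -25*(-1/27818) = 25/27818 ≈ 0.00089870)
-X = -1*25/27818 = -25/27818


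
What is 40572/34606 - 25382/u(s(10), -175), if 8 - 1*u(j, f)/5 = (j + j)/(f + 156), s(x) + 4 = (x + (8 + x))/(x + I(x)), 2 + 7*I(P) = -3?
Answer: -54140401595/84369428 ≈ -641.71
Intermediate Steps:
I(P) = -5/7 (I(P) = -2/7 + (1/7)*(-3) = -2/7 - 3/7 = -5/7)
s(x) = -4 + (8 + 2*x)/(-5/7 + x) (s(x) = -4 + (x + (8 + x))/(x - 5/7) = -4 + (8 + 2*x)/(-5/7 + x))
u(j, f) = 40 - 10*j/(156 + f) (u(j, f) = 40 - 5*(j + j)/(f + 156) = 40 - 5*2*j/(156 + f) = 40 - 10*j/(156 + f))
40572/34606 - 25382/u(s(10), -175) = 40572/34606 - 25382*(156 - 175)/(10*(624 - 2*(38 - 7*10)/(-5 + 7*10) + 4*(-175))) = 40572*(1/34606) - 25382*(-19/(10*(624 - 2*(38 - 70)/(-5 + 70) - 700))) = 20286/17303 - 25382*(-19/(10*(624 - 2*(-32)/65 - 700))) = 20286/17303 - 25382*(-19/(10*(624 - 1*(-64/65) - 700))) = 20286/17303 - 25382*(-19/(10*(624 + 64/65 - 700))) = 20286/17303 - 25382/(10*(-1/19)*(-4876/65)) = 20286/17303 - 25382/9752/247 = 20286/17303 - 25382*247/9752 = 20286/17303 - 3134677/4876 = -54140401595/84369428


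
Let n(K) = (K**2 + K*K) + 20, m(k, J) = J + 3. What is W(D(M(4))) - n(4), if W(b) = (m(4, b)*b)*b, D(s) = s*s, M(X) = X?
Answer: 4812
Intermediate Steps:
m(k, J) = 3 + J
n(K) = 20 + 2*K**2 (n(K) = (K**2 + K**2) + 20 = 2*K**2 + 20 = 20 + 2*K**2)
D(s) = s**2
W(b) = b**2*(3 + b) (W(b) = ((3 + b)*b)*b = (b*(3 + b))*b = b**2*(3 + b))
W(D(M(4))) - n(4) = (4**2)**2*(3 + 4**2) - (20 + 2*4**2) = 16**2*(3 + 16) - (20 + 2*16) = 256*19 - (20 + 32) = 4864 - 1*52 = 4864 - 52 = 4812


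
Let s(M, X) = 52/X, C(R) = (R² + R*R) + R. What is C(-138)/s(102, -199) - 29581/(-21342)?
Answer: -20146789111/138723 ≈ -1.4523e+5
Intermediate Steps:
C(R) = R + 2*R² (C(R) = (R² + R²) + R = 2*R² + R = R + 2*R²)
C(-138)/s(102, -199) - 29581/(-21342) = (-138*(1 + 2*(-138)))/((52/(-199))) - 29581/(-21342) = (-138*(1 - 276))/((52*(-1/199))) - 29581*(-1/21342) = (-138*(-275))/(-52/199) + 29581/21342 = 37950*(-199/52) + 29581/21342 = -3776025/26 + 29581/21342 = -20146789111/138723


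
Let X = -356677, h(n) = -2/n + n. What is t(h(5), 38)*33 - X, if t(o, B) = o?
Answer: 1784144/5 ≈ 3.5683e+5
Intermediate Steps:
h(n) = n - 2/n
t(h(5), 38)*33 - X = (5 - 2/5)*33 - 1*(-356677) = (5 - 2*1/5)*33 + 356677 = (5 - 2/5)*33 + 356677 = (23/5)*33 + 356677 = 759/5 + 356677 = 1784144/5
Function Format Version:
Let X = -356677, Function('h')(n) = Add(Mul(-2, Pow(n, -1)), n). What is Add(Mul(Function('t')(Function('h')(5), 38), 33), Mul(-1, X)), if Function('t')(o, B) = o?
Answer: Rational(1784144, 5) ≈ 3.5683e+5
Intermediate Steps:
Function('h')(n) = Add(n, Mul(-2, Pow(n, -1)))
Add(Mul(Function('t')(Function('h')(5), 38), 33), Mul(-1, X)) = Add(Mul(Add(5, Mul(-2, Pow(5, -1))), 33), Mul(-1, -356677)) = Add(Mul(Add(5, Mul(-2, Rational(1, 5))), 33), 356677) = Add(Mul(Add(5, Rational(-2, 5)), 33), 356677) = Add(Mul(Rational(23, 5), 33), 356677) = Add(Rational(759, 5), 356677) = Rational(1784144, 5)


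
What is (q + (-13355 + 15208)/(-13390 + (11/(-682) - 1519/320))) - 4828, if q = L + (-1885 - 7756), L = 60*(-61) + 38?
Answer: -2403878984219/132876049 ≈ -18091.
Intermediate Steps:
L = -3622 (L = -3660 + 38 = -3622)
q = -13263 (q = -3622 + (-1885 - 7756) = -3622 - 9641 = -13263)
(q + (-13355 + 15208)/(-13390 + (11/(-682) - 1519/320))) - 4828 = (-13263 + (-13355 + 15208)/(-13390 + (11/(-682) - 1519/320))) - 4828 = (-13263 + 1853/(-13390 + (11*(-1/682) - 1519*1/320))) - 4828 = (-13263 + 1853/(-13390 + (-1/62 - 1519/320))) - 4828 = (-13263 + 1853/(-13390 - 47249/9920)) - 4828 = (-13263 + 1853/(-132876049/9920)) - 4828 = (-13263 + 1853*(-9920/132876049)) - 4828 = (-13263 - 18381760/132876049) - 4828 = -1762353419647/132876049 - 4828 = -2403878984219/132876049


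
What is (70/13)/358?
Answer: 35/2327 ≈ 0.015041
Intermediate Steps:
(70/13)/358 = (70*(1/13))*(1/358) = (70/13)*(1/358) = 35/2327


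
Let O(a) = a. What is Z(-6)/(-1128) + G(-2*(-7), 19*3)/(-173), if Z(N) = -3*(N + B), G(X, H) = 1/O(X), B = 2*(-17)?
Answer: -12157/113834 ≈ -0.10680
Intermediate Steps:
B = -34
G(X, H) = 1/X
Z(N) = 102 - 3*N (Z(N) = -3*(N - 34) = -3*(-34 + N) = 102 - 3*N)
Z(-6)/(-1128) + G(-2*(-7), 19*3)/(-173) = (102 - 3*(-6))/(-1128) + 1/(-2*(-7)*(-173)) = (102 + 18)*(-1/1128) - 1/173/14 = 120*(-1/1128) + (1/14)*(-1/173) = -5/47 - 1/2422 = -12157/113834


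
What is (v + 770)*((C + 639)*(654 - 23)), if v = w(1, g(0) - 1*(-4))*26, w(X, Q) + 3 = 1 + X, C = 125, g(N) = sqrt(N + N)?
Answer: 358670496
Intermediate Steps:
g(N) = sqrt(2)*sqrt(N) (g(N) = sqrt(2*N) = sqrt(2)*sqrt(N))
w(X, Q) = -2 + X (w(X, Q) = -3 + (1 + X) = -2 + X)
v = -26 (v = (-2 + 1)*26 = -1*26 = -26)
(v + 770)*((C + 639)*(654 - 23)) = (-26 + 770)*((125 + 639)*(654 - 23)) = 744*(764*631) = 744*482084 = 358670496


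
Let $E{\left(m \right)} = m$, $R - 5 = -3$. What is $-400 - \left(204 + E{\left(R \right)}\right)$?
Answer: $-606$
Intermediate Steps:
$R = 2$ ($R = 5 - 3 = 2$)
$-400 - \left(204 + E{\left(R \right)}\right) = -400 - \left(204 + 2\right) = -400 - 206 = -606$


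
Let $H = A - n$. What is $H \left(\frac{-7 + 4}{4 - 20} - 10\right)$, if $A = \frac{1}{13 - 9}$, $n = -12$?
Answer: $- \frac{7693}{64} \approx -120.2$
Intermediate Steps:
$A = \frac{1}{4} \approx 0.25$
$H = \frac{49}{4}$ ($H = \frac{1}{4} - -12 = \frac{1}{4} + 12 = \frac{49}{4} \approx 12.25$)
$H \left(\frac{-7 + 4}{4 - 20} - 10\right) = \frac{49 \left(\frac{-7 + 4}{4 - 20} - 10\right)}{4} = \frac{49 \left(- \frac{3}{-16} - 10\right)}{4} = \frac{49 \left(\left(-3\right) \left(- \frac{1}{16}\right) - 10\right)}{4} = \frac{49 \left(\frac{3}{16} - 10\right)}{4} = \frac{49}{4} \left(- \frac{157}{16}\right) = - \frac{7693}{64}$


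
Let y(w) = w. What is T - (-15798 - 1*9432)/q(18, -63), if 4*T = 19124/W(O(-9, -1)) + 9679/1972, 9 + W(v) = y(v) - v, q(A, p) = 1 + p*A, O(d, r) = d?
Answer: -44420725621/80433936 ≈ -552.26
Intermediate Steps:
q(A, p) = 1 + A*p
W(v) = -9 (W(v) = -9 + (v - v) = -9 + 0 = -9)
T = -37625417/70992 (T = (19124/(-9) + 9679/1972)/4 = (19124*(-1/9) + 9679*(1/1972))/4 = (-19124/9 + 9679/1972)/4 = (1/4)*(-37625417/17748) = -37625417/70992 ≈ -530.00)
T - (-15798 - 1*9432)/q(18, -63) = -37625417/70992 - (-15798 - 1*9432)/(1 + 18*(-63)) = -37625417/70992 - (-15798 - 9432)/(1 - 1134) = -37625417/70992 - (-25230)/(-1133) = -37625417/70992 - (-25230)*(-1)/1133 = -37625417/70992 - 1*25230/1133 = -37625417/70992 - 25230/1133 = -44420725621/80433936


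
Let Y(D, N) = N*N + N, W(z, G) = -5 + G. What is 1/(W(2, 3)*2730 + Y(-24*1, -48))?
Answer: -1/3204 ≈ -0.00031211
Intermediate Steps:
Y(D, N) = N + N**2 (Y(D, N) = N**2 + N = N + N**2)
1/(W(2, 3)*2730 + Y(-24*1, -48)) = 1/((-5 + 3)*2730 - 48*(1 - 48)) = 1/(-2*2730 - 48*(-47)) = 1/(-5460 + 2256) = 1/(-3204) = -1/3204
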